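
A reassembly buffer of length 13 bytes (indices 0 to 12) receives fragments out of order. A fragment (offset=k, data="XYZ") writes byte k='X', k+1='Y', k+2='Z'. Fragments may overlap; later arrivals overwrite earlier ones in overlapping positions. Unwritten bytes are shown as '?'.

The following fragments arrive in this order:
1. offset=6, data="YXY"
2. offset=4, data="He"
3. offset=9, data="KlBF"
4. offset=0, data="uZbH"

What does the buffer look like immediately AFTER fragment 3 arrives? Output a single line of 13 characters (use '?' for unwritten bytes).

Answer: ????HeYXYKlBF

Derivation:
Fragment 1: offset=6 data="YXY" -> buffer=??????YXY????
Fragment 2: offset=4 data="He" -> buffer=????HeYXY????
Fragment 3: offset=9 data="KlBF" -> buffer=????HeYXYKlBF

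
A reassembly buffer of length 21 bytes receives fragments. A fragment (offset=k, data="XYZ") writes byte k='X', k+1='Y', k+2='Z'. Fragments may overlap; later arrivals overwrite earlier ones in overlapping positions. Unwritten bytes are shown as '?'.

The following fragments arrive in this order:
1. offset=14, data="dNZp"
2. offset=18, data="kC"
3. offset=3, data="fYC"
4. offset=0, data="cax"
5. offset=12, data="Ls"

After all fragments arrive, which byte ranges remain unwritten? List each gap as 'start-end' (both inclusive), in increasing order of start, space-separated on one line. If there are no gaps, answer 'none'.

Answer: 6-11 20-20

Derivation:
Fragment 1: offset=14 len=4
Fragment 2: offset=18 len=2
Fragment 3: offset=3 len=3
Fragment 4: offset=0 len=3
Fragment 5: offset=12 len=2
Gaps: 6-11 20-20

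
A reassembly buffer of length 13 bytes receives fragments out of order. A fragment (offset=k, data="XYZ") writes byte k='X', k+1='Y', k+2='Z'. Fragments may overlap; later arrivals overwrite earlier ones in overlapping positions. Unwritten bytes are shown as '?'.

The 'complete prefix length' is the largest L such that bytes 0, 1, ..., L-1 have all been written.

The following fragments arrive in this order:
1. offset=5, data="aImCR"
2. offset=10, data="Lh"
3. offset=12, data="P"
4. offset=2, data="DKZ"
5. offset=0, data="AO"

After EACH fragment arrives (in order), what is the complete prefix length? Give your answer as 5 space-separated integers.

Answer: 0 0 0 0 13

Derivation:
Fragment 1: offset=5 data="aImCR" -> buffer=?????aImCR??? -> prefix_len=0
Fragment 2: offset=10 data="Lh" -> buffer=?????aImCRLh? -> prefix_len=0
Fragment 3: offset=12 data="P" -> buffer=?????aImCRLhP -> prefix_len=0
Fragment 4: offset=2 data="DKZ" -> buffer=??DKZaImCRLhP -> prefix_len=0
Fragment 5: offset=0 data="AO" -> buffer=AODKZaImCRLhP -> prefix_len=13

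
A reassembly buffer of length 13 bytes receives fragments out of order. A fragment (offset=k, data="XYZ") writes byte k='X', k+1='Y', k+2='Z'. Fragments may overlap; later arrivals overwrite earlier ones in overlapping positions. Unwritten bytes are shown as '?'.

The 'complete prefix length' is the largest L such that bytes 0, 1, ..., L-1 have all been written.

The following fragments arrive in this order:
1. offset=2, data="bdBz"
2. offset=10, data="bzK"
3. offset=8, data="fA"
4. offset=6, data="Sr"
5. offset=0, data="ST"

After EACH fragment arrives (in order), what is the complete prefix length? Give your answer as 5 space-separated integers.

Answer: 0 0 0 0 13

Derivation:
Fragment 1: offset=2 data="bdBz" -> buffer=??bdBz??????? -> prefix_len=0
Fragment 2: offset=10 data="bzK" -> buffer=??bdBz????bzK -> prefix_len=0
Fragment 3: offset=8 data="fA" -> buffer=??bdBz??fAbzK -> prefix_len=0
Fragment 4: offset=6 data="Sr" -> buffer=??bdBzSrfAbzK -> prefix_len=0
Fragment 5: offset=0 data="ST" -> buffer=STbdBzSrfAbzK -> prefix_len=13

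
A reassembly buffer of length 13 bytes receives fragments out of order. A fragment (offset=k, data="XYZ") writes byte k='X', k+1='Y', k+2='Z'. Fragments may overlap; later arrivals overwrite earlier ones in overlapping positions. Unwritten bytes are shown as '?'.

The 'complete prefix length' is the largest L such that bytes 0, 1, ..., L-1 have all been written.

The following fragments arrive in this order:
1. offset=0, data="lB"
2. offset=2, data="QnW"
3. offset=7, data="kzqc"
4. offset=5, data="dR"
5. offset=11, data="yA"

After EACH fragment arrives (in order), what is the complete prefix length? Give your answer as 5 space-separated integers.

Answer: 2 5 5 11 13

Derivation:
Fragment 1: offset=0 data="lB" -> buffer=lB??????????? -> prefix_len=2
Fragment 2: offset=2 data="QnW" -> buffer=lBQnW???????? -> prefix_len=5
Fragment 3: offset=7 data="kzqc" -> buffer=lBQnW??kzqc?? -> prefix_len=5
Fragment 4: offset=5 data="dR" -> buffer=lBQnWdRkzqc?? -> prefix_len=11
Fragment 5: offset=11 data="yA" -> buffer=lBQnWdRkzqcyA -> prefix_len=13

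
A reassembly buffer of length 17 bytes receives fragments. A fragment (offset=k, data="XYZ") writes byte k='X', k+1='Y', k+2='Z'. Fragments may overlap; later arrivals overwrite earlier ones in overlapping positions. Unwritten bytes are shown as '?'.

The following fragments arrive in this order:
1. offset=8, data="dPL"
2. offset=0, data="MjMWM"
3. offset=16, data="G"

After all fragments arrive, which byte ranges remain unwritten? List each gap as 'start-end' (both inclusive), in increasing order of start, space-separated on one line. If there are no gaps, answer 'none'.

Fragment 1: offset=8 len=3
Fragment 2: offset=0 len=5
Fragment 3: offset=16 len=1
Gaps: 5-7 11-15

Answer: 5-7 11-15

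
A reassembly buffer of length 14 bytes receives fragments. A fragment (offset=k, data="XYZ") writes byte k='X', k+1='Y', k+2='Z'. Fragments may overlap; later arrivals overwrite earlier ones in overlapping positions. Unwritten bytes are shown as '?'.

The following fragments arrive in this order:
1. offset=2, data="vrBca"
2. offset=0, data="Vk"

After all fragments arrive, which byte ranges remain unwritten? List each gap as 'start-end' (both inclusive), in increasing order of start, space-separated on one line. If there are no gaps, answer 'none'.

Answer: 7-13

Derivation:
Fragment 1: offset=2 len=5
Fragment 2: offset=0 len=2
Gaps: 7-13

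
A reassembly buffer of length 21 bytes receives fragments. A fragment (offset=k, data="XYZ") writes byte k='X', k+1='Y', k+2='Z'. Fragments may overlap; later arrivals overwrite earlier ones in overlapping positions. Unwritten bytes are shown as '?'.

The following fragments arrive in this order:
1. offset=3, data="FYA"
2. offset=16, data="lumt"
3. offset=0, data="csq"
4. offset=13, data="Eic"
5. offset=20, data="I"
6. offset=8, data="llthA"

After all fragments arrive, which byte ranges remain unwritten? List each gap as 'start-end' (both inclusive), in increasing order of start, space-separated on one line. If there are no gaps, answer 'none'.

Fragment 1: offset=3 len=3
Fragment 2: offset=16 len=4
Fragment 3: offset=0 len=3
Fragment 4: offset=13 len=3
Fragment 5: offset=20 len=1
Fragment 6: offset=8 len=5
Gaps: 6-7

Answer: 6-7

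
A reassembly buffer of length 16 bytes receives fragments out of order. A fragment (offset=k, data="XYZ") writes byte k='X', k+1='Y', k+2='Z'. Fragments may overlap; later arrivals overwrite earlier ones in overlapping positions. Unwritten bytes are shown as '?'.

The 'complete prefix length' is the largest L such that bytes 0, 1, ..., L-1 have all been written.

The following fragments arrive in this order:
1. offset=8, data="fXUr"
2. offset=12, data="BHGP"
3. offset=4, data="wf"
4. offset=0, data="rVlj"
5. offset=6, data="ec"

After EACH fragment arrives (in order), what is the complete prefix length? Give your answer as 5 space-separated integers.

Answer: 0 0 0 6 16

Derivation:
Fragment 1: offset=8 data="fXUr" -> buffer=????????fXUr???? -> prefix_len=0
Fragment 2: offset=12 data="BHGP" -> buffer=????????fXUrBHGP -> prefix_len=0
Fragment 3: offset=4 data="wf" -> buffer=????wf??fXUrBHGP -> prefix_len=0
Fragment 4: offset=0 data="rVlj" -> buffer=rVljwf??fXUrBHGP -> prefix_len=6
Fragment 5: offset=6 data="ec" -> buffer=rVljwfecfXUrBHGP -> prefix_len=16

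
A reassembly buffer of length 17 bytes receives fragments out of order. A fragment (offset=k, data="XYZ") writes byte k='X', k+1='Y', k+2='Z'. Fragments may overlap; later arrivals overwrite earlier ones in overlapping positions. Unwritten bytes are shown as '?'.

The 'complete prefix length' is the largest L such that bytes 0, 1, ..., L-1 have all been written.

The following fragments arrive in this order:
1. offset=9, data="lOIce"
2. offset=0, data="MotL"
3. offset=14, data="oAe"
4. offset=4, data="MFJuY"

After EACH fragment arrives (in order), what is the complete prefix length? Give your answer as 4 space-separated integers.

Answer: 0 4 4 17

Derivation:
Fragment 1: offset=9 data="lOIce" -> buffer=?????????lOIce??? -> prefix_len=0
Fragment 2: offset=0 data="MotL" -> buffer=MotL?????lOIce??? -> prefix_len=4
Fragment 3: offset=14 data="oAe" -> buffer=MotL?????lOIceoAe -> prefix_len=4
Fragment 4: offset=4 data="MFJuY" -> buffer=MotLMFJuYlOIceoAe -> prefix_len=17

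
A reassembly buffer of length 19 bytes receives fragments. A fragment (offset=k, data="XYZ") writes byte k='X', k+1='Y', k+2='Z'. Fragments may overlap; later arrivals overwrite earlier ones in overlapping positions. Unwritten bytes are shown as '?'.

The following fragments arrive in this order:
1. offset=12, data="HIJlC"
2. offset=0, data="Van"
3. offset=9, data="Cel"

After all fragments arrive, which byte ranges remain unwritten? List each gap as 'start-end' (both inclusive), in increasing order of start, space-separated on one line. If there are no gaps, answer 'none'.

Answer: 3-8 17-18

Derivation:
Fragment 1: offset=12 len=5
Fragment 2: offset=0 len=3
Fragment 3: offset=9 len=3
Gaps: 3-8 17-18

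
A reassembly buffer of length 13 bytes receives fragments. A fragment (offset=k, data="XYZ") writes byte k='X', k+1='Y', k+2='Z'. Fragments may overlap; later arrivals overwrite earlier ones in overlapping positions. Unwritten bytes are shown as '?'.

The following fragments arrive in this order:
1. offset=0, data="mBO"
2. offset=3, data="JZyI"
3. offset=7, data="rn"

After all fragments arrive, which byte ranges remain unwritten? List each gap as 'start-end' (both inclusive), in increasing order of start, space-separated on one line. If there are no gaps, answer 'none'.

Answer: 9-12

Derivation:
Fragment 1: offset=0 len=3
Fragment 2: offset=3 len=4
Fragment 3: offset=7 len=2
Gaps: 9-12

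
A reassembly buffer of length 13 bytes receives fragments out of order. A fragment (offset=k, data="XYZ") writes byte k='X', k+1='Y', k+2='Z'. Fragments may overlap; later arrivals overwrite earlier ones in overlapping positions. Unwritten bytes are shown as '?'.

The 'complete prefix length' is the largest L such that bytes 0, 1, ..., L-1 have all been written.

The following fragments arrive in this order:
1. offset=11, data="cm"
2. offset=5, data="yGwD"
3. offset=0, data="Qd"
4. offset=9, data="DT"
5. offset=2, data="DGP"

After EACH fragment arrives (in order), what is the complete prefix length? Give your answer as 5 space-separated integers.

Answer: 0 0 2 2 13

Derivation:
Fragment 1: offset=11 data="cm" -> buffer=???????????cm -> prefix_len=0
Fragment 2: offset=5 data="yGwD" -> buffer=?????yGwD??cm -> prefix_len=0
Fragment 3: offset=0 data="Qd" -> buffer=Qd???yGwD??cm -> prefix_len=2
Fragment 4: offset=9 data="DT" -> buffer=Qd???yGwDDTcm -> prefix_len=2
Fragment 5: offset=2 data="DGP" -> buffer=QdDGPyGwDDTcm -> prefix_len=13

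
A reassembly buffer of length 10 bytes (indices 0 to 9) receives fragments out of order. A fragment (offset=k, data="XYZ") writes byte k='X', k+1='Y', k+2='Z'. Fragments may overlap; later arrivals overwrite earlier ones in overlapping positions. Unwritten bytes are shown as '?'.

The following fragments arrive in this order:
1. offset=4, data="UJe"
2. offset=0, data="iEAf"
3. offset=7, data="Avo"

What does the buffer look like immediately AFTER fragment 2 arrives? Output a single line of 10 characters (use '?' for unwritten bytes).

Fragment 1: offset=4 data="UJe" -> buffer=????UJe???
Fragment 2: offset=0 data="iEAf" -> buffer=iEAfUJe???

Answer: iEAfUJe???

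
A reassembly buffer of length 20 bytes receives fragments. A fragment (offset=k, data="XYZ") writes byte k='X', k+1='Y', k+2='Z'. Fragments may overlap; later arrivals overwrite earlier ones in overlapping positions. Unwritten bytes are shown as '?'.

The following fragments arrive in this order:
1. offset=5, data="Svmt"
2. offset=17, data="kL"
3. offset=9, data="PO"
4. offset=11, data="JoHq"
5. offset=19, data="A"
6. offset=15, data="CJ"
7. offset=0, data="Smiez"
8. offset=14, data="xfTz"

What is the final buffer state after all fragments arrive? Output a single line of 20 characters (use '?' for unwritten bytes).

Answer: SmiezSvmtPOJoHxfTzLA

Derivation:
Fragment 1: offset=5 data="Svmt" -> buffer=?????Svmt???????????
Fragment 2: offset=17 data="kL" -> buffer=?????Svmt????????kL?
Fragment 3: offset=9 data="PO" -> buffer=?????SvmtPO??????kL?
Fragment 4: offset=11 data="JoHq" -> buffer=?????SvmtPOJoHq??kL?
Fragment 5: offset=19 data="A" -> buffer=?????SvmtPOJoHq??kLA
Fragment 6: offset=15 data="CJ" -> buffer=?????SvmtPOJoHqCJkLA
Fragment 7: offset=0 data="Smiez" -> buffer=SmiezSvmtPOJoHqCJkLA
Fragment 8: offset=14 data="xfTz" -> buffer=SmiezSvmtPOJoHxfTzLA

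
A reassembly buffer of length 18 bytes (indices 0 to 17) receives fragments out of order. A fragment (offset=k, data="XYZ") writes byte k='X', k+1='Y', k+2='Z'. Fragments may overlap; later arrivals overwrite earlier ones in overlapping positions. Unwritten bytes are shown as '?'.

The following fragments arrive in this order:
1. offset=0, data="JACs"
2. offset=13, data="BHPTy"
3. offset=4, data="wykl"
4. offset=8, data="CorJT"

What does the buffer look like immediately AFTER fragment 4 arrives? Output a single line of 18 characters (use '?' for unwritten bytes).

Answer: JACswyklCorJTBHPTy

Derivation:
Fragment 1: offset=0 data="JACs" -> buffer=JACs??????????????
Fragment 2: offset=13 data="BHPTy" -> buffer=JACs?????????BHPTy
Fragment 3: offset=4 data="wykl" -> buffer=JACswykl?????BHPTy
Fragment 4: offset=8 data="CorJT" -> buffer=JACswyklCorJTBHPTy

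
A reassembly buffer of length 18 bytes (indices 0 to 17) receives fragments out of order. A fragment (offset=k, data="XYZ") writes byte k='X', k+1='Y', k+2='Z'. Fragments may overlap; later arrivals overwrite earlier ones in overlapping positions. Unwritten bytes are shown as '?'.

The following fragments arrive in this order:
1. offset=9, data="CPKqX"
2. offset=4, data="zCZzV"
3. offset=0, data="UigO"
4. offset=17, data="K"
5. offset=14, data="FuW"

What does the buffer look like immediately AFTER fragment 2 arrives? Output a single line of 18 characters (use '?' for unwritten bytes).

Fragment 1: offset=9 data="CPKqX" -> buffer=?????????CPKqX????
Fragment 2: offset=4 data="zCZzV" -> buffer=????zCZzVCPKqX????

Answer: ????zCZzVCPKqX????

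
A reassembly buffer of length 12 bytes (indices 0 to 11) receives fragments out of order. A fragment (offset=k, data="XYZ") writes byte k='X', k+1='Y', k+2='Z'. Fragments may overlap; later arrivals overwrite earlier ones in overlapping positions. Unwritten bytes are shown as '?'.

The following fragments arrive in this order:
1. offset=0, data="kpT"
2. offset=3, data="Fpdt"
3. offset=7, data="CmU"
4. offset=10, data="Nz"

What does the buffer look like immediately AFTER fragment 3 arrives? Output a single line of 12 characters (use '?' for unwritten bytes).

Fragment 1: offset=0 data="kpT" -> buffer=kpT?????????
Fragment 2: offset=3 data="Fpdt" -> buffer=kpTFpdt?????
Fragment 3: offset=7 data="CmU" -> buffer=kpTFpdtCmU??

Answer: kpTFpdtCmU??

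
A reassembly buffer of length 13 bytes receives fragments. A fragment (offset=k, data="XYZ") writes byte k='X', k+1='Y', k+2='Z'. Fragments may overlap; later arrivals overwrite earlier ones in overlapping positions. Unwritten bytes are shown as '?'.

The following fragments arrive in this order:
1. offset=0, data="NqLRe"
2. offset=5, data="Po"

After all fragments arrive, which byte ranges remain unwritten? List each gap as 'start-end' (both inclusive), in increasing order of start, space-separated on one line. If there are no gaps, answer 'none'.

Answer: 7-12

Derivation:
Fragment 1: offset=0 len=5
Fragment 2: offset=5 len=2
Gaps: 7-12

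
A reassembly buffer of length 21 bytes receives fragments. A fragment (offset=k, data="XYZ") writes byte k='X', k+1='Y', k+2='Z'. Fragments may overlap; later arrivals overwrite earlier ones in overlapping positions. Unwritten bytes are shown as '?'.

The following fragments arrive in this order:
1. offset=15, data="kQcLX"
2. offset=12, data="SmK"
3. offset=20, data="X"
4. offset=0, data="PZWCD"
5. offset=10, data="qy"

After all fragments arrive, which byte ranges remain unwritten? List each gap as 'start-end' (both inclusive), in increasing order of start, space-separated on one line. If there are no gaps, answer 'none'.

Fragment 1: offset=15 len=5
Fragment 2: offset=12 len=3
Fragment 3: offset=20 len=1
Fragment 4: offset=0 len=5
Fragment 5: offset=10 len=2
Gaps: 5-9

Answer: 5-9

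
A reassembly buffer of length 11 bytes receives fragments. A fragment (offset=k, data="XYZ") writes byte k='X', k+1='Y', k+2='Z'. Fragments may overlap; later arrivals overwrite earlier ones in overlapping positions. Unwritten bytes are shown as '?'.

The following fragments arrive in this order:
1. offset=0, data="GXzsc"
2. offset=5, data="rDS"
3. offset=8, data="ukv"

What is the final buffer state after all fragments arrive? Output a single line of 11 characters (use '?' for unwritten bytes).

Answer: GXzscrDSukv

Derivation:
Fragment 1: offset=0 data="GXzsc" -> buffer=GXzsc??????
Fragment 2: offset=5 data="rDS" -> buffer=GXzscrDS???
Fragment 3: offset=8 data="ukv" -> buffer=GXzscrDSukv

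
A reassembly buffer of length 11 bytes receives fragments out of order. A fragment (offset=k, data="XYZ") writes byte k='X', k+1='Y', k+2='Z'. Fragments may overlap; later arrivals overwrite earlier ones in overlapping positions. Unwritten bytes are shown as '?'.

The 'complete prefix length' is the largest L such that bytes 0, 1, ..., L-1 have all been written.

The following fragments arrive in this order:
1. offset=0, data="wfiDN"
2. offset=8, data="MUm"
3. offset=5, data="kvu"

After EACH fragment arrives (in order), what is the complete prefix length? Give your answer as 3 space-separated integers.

Answer: 5 5 11

Derivation:
Fragment 1: offset=0 data="wfiDN" -> buffer=wfiDN?????? -> prefix_len=5
Fragment 2: offset=8 data="MUm" -> buffer=wfiDN???MUm -> prefix_len=5
Fragment 3: offset=5 data="kvu" -> buffer=wfiDNkvuMUm -> prefix_len=11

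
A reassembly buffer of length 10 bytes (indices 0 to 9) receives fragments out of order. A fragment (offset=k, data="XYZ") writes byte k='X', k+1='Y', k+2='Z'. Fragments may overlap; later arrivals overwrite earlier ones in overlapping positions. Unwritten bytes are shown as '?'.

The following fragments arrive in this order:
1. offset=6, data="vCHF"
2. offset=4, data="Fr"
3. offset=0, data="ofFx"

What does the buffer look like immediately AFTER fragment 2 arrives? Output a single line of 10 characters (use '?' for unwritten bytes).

Answer: ????FrvCHF

Derivation:
Fragment 1: offset=6 data="vCHF" -> buffer=??????vCHF
Fragment 2: offset=4 data="Fr" -> buffer=????FrvCHF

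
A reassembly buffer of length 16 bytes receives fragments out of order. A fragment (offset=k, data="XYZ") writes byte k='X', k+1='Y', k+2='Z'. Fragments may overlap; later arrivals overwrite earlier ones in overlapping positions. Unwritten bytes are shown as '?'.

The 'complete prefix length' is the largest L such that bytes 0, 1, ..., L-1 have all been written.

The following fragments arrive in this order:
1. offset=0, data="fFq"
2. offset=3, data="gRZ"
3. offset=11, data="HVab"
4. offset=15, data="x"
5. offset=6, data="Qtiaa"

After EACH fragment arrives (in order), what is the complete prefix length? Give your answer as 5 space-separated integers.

Answer: 3 6 6 6 16

Derivation:
Fragment 1: offset=0 data="fFq" -> buffer=fFq????????????? -> prefix_len=3
Fragment 2: offset=3 data="gRZ" -> buffer=fFqgRZ?????????? -> prefix_len=6
Fragment 3: offset=11 data="HVab" -> buffer=fFqgRZ?????HVab? -> prefix_len=6
Fragment 4: offset=15 data="x" -> buffer=fFqgRZ?????HVabx -> prefix_len=6
Fragment 5: offset=6 data="Qtiaa" -> buffer=fFqgRZQtiaaHVabx -> prefix_len=16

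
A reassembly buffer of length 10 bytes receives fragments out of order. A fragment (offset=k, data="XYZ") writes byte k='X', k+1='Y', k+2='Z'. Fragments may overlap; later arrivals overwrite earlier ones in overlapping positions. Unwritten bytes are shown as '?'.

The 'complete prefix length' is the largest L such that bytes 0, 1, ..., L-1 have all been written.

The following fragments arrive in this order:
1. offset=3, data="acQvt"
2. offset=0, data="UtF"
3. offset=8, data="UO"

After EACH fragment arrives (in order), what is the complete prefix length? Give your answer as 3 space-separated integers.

Fragment 1: offset=3 data="acQvt" -> buffer=???acQvt?? -> prefix_len=0
Fragment 2: offset=0 data="UtF" -> buffer=UtFacQvt?? -> prefix_len=8
Fragment 3: offset=8 data="UO" -> buffer=UtFacQvtUO -> prefix_len=10

Answer: 0 8 10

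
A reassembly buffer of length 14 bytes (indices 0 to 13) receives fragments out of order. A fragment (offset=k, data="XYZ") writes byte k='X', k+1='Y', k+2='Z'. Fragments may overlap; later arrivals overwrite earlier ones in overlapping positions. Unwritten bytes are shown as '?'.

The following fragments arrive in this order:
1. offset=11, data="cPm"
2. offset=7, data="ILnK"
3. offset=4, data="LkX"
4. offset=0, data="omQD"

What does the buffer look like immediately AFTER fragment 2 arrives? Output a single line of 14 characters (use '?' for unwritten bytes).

Answer: ???????ILnKcPm

Derivation:
Fragment 1: offset=11 data="cPm" -> buffer=???????????cPm
Fragment 2: offset=7 data="ILnK" -> buffer=???????ILnKcPm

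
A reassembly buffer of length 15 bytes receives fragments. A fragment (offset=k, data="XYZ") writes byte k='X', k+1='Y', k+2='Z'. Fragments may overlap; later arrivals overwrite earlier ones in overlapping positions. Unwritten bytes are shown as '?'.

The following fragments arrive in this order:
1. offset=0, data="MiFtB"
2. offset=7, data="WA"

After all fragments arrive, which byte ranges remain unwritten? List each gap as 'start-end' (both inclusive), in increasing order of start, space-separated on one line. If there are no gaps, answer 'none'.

Answer: 5-6 9-14

Derivation:
Fragment 1: offset=0 len=5
Fragment 2: offset=7 len=2
Gaps: 5-6 9-14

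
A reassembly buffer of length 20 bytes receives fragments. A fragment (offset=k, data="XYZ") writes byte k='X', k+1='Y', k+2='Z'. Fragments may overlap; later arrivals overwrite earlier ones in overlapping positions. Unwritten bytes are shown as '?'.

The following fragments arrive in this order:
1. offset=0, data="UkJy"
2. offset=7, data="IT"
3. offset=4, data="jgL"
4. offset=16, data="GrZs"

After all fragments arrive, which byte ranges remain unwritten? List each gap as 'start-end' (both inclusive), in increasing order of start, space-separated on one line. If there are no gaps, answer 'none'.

Answer: 9-15

Derivation:
Fragment 1: offset=0 len=4
Fragment 2: offset=7 len=2
Fragment 3: offset=4 len=3
Fragment 4: offset=16 len=4
Gaps: 9-15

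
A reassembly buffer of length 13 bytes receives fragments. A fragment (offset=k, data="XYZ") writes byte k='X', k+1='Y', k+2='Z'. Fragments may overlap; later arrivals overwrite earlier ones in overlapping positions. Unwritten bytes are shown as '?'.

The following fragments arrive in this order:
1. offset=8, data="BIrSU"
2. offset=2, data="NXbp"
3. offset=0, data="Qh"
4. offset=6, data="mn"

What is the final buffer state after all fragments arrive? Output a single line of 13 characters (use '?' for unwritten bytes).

Answer: QhNXbpmnBIrSU

Derivation:
Fragment 1: offset=8 data="BIrSU" -> buffer=????????BIrSU
Fragment 2: offset=2 data="NXbp" -> buffer=??NXbp??BIrSU
Fragment 3: offset=0 data="Qh" -> buffer=QhNXbp??BIrSU
Fragment 4: offset=6 data="mn" -> buffer=QhNXbpmnBIrSU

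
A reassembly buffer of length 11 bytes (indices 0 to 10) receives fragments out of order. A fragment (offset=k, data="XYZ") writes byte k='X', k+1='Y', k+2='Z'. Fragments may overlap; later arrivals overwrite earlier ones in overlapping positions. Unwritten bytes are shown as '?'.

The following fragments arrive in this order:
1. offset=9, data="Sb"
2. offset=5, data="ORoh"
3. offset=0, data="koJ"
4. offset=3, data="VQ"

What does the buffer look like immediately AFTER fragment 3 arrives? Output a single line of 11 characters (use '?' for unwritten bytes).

Fragment 1: offset=9 data="Sb" -> buffer=?????????Sb
Fragment 2: offset=5 data="ORoh" -> buffer=?????ORohSb
Fragment 3: offset=0 data="koJ" -> buffer=koJ??ORohSb

Answer: koJ??ORohSb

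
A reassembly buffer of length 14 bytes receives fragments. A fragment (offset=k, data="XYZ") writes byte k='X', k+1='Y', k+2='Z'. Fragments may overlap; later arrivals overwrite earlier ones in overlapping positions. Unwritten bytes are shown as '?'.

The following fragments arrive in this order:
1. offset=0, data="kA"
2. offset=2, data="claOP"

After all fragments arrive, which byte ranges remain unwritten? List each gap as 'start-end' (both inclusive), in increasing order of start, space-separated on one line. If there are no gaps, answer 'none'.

Fragment 1: offset=0 len=2
Fragment 2: offset=2 len=5
Gaps: 7-13

Answer: 7-13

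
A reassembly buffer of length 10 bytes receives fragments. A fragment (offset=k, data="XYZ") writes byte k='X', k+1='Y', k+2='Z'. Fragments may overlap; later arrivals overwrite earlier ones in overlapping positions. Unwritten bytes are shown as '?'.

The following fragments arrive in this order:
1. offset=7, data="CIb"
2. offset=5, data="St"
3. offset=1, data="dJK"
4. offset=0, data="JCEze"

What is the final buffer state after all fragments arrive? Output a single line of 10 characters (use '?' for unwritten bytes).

Fragment 1: offset=7 data="CIb" -> buffer=???????CIb
Fragment 2: offset=5 data="St" -> buffer=?????StCIb
Fragment 3: offset=1 data="dJK" -> buffer=?dJK?StCIb
Fragment 4: offset=0 data="JCEze" -> buffer=JCEzeStCIb

Answer: JCEzeStCIb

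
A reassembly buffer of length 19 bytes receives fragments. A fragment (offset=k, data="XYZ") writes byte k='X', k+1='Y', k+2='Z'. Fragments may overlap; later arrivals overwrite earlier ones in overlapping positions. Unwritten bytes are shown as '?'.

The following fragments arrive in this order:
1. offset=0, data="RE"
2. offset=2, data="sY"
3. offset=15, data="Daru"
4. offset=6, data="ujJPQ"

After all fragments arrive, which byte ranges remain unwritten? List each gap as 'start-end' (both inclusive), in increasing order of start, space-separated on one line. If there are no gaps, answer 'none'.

Answer: 4-5 11-14

Derivation:
Fragment 1: offset=0 len=2
Fragment 2: offset=2 len=2
Fragment 3: offset=15 len=4
Fragment 4: offset=6 len=5
Gaps: 4-5 11-14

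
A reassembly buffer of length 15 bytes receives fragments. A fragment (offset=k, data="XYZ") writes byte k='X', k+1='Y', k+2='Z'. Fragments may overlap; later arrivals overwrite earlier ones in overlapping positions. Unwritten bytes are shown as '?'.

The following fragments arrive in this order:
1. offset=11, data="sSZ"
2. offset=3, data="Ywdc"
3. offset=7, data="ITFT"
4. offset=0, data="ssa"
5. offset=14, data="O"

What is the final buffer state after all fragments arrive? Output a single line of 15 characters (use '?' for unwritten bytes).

Answer: ssaYwdcITFTsSZO

Derivation:
Fragment 1: offset=11 data="sSZ" -> buffer=???????????sSZ?
Fragment 2: offset=3 data="Ywdc" -> buffer=???Ywdc????sSZ?
Fragment 3: offset=7 data="ITFT" -> buffer=???YwdcITFTsSZ?
Fragment 4: offset=0 data="ssa" -> buffer=ssaYwdcITFTsSZ?
Fragment 5: offset=14 data="O" -> buffer=ssaYwdcITFTsSZO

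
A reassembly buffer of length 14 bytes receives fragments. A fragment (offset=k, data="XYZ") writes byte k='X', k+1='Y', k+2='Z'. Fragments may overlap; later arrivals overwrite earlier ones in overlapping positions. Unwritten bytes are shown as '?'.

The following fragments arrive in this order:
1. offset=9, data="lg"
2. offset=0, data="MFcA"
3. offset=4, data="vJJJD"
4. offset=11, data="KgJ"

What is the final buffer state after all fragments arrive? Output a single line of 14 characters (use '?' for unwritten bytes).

Answer: MFcAvJJJDlgKgJ

Derivation:
Fragment 1: offset=9 data="lg" -> buffer=?????????lg???
Fragment 2: offset=0 data="MFcA" -> buffer=MFcA?????lg???
Fragment 3: offset=4 data="vJJJD" -> buffer=MFcAvJJJDlg???
Fragment 4: offset=11 data="KgJ" -> buffer=MFcAvJJJDlgKgJ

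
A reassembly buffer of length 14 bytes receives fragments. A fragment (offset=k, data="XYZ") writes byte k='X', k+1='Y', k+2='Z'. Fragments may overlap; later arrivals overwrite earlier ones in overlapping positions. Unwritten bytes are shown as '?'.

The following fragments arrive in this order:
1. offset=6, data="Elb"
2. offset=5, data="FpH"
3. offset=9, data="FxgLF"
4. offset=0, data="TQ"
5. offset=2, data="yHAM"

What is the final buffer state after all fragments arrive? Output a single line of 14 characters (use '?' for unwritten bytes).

Answer: TQyHAMpHbFxgLF

Derivation:
Fragment 1: offset=6 data="Elb" -> buffer=??????Elb?????
Fragment 2: offset=5 data="FpH" -> buffer=?????FpHb?????
Fragment 3: offset=9 data="FxgLF" -> buffer=?????FpHbFxgLF
Fragment 4: offset=0 data="TQ" -> buffer=TQ???FpHbFxgLF
Fragment 5: offset=2 data="yHAM" -> buffer=TQyHAMpHbFxgLF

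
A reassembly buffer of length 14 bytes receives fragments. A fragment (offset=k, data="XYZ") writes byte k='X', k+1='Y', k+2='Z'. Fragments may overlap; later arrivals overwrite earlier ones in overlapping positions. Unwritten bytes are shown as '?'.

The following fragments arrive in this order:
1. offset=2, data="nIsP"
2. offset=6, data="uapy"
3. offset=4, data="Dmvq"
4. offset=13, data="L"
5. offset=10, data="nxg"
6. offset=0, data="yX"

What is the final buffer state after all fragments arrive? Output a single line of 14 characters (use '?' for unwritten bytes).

Fragment 1: offset=2 data="nIsP" -> buffer=??nIsP????????
Fragment 2: offset=6 data="uapy" -> buffer=??nIsPuapy????
Fragment 3: offset=4 data="Dmvq" -> buffer=??nIDmvqpy????
Fragment 4: offset=13 data="L" -> buffer=??nIDmvqpy???L
Fragment 5: offset=10 data="nxg" -> buffer=??nIDmvqpynxgL
Fragment 6: offset=0 data="yX" -> buffer=yXnIDmvqpynxgL

Answer: yXnIDmvqpynxgL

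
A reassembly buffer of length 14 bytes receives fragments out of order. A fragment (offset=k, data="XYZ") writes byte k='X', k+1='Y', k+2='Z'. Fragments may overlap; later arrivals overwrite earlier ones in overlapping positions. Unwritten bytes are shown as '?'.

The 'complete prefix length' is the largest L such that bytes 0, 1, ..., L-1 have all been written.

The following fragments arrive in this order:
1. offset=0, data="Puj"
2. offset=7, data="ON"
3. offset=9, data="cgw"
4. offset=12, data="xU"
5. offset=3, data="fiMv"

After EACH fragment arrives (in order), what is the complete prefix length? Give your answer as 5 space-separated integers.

Fragment 1: offset=0 data="Puj" -> buffer=Puj??????????? -> prefix_len=3
Fragment 2: offset=7 data="ON" -> buffer=Puj????ON????? -> prefix_len=3
Fragment 3: offset=9 data="cgw" -> buffer=Puj????ONcgw?? -> prefix_len=3
Fragment 4: offset=12 data="xU" -> buffer=Puj????ONcgwxU -> prefix_len=3
Fragment 5: offset=3 data="fiMv" -> buffer=PujfiMvONcgwxU -> prefix_len=14

Answer: 3 3 3 3 14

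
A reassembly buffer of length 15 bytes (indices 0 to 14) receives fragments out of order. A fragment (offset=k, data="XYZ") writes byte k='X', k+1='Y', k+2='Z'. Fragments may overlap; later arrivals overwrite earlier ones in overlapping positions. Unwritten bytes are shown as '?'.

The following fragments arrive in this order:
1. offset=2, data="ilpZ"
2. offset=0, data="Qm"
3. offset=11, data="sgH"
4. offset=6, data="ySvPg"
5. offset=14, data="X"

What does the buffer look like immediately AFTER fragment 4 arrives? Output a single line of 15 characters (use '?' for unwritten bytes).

Answer: QmilpZySvPgsgH?

Derivation:
Fragment 1: offset=2 data="ilpZ" -> buffer=??ilpZ?????????
Fragment 2: offset=0 data="Qm" -> buffer=QmilpZ?????????
Fragment 3: offset=11 data="sgH" -> buffer=QmilpZ?????sgH?
Fragment 4: offset=6 data="ySvPg" -> buffer=QmilpZySvPgsgH?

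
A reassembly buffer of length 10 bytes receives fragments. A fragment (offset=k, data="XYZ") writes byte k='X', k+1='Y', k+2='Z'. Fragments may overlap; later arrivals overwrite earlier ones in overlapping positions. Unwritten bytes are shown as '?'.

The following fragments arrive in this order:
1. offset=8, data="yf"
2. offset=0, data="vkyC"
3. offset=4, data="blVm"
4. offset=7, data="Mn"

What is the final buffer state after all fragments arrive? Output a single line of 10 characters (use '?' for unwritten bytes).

Fragment 1: offset=8 data="yf" -> buffer=????????yf
Fragment 2: offset=0 data="vkyC" -> buffer=vkyC????yf
Fragment 3: offset=4 data="blVm" -> buffer=vkyCblVmyf
Fragment 4: offset=7 data="Mn" -> buffer=vkyCblVMnf

Answer: vkyCblVMnf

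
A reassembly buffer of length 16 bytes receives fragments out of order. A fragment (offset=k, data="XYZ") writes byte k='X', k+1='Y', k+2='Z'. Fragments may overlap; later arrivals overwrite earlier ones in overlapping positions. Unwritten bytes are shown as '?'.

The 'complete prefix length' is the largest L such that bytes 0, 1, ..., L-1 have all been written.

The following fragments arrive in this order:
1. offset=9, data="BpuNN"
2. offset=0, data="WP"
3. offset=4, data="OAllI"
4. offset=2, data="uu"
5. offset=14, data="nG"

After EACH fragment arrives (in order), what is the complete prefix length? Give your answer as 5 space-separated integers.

Fragment 1: offset=9 data="BpuNN" -> buffer=?????????BpuNN?? -> prefix_len=0
Fragment 2: offset=0 data="WP" -> buffer=WP???????BpuNN?? -> prefix_len=2
Fragment 3: offset=4 data="OAllI" -> buffer=WP??OAllIBpuNN?? -> prefix_len=2
Fragment 4: offset=2 data="uu" -> buffer=WPuuOAllIBpuNN?? -> prefix_len=14
Fragment 5: offset=14 data="nG" -> buffer=WPuuOAllIBpuNNnG -> prefix_len=16

Answer: 0 2 2 14 16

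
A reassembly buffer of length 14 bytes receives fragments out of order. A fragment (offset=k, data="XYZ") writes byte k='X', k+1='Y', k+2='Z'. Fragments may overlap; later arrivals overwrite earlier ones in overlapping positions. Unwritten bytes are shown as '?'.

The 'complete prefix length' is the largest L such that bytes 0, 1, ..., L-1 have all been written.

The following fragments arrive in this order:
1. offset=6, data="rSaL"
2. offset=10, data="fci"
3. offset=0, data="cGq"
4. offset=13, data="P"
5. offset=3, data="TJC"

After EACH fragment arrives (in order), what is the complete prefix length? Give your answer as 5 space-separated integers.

Fragment 1: offset=6 data="rSaL" -> buffer=??????rSaL???? -> prefix_len=0
Fragment 2: offset=10 data="fci" -> buffer=??????rSaLfci? -> prefix_len=0
Fragment 3: offset=0 data="cGq" -> buffer=cGq???rSaLfci? -> prefix_len=3
Fragment 4: offset=13 data="P" -> buffer=cGq???rSaLfciP -> prefix_len=3
Fragment 5: offset=3 data="TJC" -> buffer=cGqTJCrSaLfciP -> prefix_len=14

Answer: 0 0 3 3 14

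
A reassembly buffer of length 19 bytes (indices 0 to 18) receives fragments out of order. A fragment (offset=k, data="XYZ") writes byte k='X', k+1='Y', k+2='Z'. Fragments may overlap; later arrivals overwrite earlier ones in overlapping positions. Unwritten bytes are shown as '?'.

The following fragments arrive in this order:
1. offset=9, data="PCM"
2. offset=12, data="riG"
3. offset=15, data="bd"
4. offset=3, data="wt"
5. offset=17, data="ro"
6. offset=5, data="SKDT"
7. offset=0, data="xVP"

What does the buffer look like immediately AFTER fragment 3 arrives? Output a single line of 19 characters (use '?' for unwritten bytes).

Answer: ?????????PCMriGbd??

Derivation:
Fragment 1: offset=9 data="PCM" -> buffer=?????????PCM???????
Fragment 2: offset=12 data="riG" -> buffer=?????????PCMriG????
Fragment 3: offset=15 data="bd" -> buffer=?????????PCMriGbd??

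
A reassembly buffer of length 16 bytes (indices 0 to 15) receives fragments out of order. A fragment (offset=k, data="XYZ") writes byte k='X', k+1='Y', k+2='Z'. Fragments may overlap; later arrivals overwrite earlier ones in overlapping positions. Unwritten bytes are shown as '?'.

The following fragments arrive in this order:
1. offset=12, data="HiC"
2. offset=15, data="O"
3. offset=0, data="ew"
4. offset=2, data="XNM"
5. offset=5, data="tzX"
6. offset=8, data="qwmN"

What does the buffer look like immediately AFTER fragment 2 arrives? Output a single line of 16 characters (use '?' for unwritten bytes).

Answer: ????????????HiCO

Derivation:
Fragment 1: offset=12 data="HiC" -> buffer=????????????HiC?
Fragment 2: offset=15 data="O" -> buffer=????????????HiCO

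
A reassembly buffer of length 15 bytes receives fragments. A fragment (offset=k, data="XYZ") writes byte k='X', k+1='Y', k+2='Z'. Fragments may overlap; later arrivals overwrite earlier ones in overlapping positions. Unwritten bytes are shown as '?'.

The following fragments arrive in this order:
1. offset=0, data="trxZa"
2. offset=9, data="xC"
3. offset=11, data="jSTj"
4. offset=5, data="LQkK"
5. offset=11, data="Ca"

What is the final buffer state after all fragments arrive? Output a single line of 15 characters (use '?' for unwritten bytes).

Fragment 1: offset=0 data="trxZa" -> buffer=trxZa??????????
Fragment 2: offset=9 data="xC" -> buffer=trxZa????xC????
Fragment 3: offset=11 data="jSTj" -> buffer=trxZa????xCjSTj
Fragment 4: offset=5 data="LQkK" -> buffer=trxZaLQkKxCjSTj
Fragment 5: offset=11 data="Ca" -> buffer=trxZaLQkKxCCaTj

Answer: trxZaLQkKxCCaTj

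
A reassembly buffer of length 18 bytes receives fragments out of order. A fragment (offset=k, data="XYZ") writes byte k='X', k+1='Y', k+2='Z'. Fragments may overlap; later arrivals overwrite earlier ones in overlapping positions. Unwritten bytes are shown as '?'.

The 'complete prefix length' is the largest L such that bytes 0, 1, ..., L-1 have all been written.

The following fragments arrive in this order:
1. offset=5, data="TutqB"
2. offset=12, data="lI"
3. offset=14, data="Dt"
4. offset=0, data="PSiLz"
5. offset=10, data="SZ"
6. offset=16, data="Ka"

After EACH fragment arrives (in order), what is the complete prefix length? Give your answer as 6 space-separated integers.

Fragment 1: offset=5 data="TutqB" -> buffer=?????TutqB???????? -> prefix_len=0
Fragment 2: offset=12 data="lI" -> buffer=?????TutqB??lI???? -> prefix_len=0
Fragment 3: offset=14 data="Dt" -> buffer=?????TutqB??lIDt?? -> prefix_len=0
Fragment 4: offset=0 data="PSiLz" -> buffer=PSiLzTutqB??lIDt?? -> prefix_len=10
Fragment 5: offset=10 data="SZ" -> buffer=PSiLzTutqBSZlIDt?? -> prefix_len=16
Fragment 6: offset=16 data="Ka" -> buffer=PSiLzTutqBSZlIDtKa -> prefix_len=18

Answer: 0 0 0 10 16 18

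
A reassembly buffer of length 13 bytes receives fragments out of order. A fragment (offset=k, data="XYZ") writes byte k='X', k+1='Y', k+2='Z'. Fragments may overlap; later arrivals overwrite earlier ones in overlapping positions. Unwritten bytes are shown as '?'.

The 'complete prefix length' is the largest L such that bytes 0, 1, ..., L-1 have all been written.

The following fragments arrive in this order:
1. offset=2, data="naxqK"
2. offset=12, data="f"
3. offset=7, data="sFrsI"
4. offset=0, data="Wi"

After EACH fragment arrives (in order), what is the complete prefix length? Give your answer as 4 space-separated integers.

Fragment 1: offset=2 data="naxqK" -> buffer=??naxqK?????? -> prefix_len=0
Fragment 2: offset=12 data="f" -> buffer=??naxqK?????f -> prefix_len=0
Fragment 3: offset=7 data="sFrsI" -> buffer=??naxqKsFrsIf -> prefix_len=0
Fragment 4: offset=0 data="Wi" -> buffer=WinaxqKsFrsIf -> prefix_len=13

Answer: 0 0 0 13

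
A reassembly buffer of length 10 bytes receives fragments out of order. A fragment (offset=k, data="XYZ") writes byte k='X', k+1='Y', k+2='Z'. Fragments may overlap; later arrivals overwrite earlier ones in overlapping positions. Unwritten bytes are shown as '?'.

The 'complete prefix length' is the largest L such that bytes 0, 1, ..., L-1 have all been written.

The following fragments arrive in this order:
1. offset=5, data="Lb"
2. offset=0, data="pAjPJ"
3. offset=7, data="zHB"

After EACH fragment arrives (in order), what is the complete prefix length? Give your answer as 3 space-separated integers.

Fragment 1: offset=5 data="Lb" -> buffer=?????Lb??? -> prefix_len=0
Fragment 2: offset=0 data="pAjPJ" -> buffer=pAjPJLb??? -> prefix_len=7
Fragment 3: offset=7 data="zHB" -> buffer=pAjPJLbzHB -> prefix_len=10

Answer: 0 7 10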